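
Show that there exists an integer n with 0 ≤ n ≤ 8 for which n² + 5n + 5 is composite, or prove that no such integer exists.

At n = 5: 5² + 5·5 + 5 = 55 = 5·11, which is composite.

n = 5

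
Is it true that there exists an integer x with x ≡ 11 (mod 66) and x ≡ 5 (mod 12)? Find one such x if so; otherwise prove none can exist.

x = 77

Here gcd(66, 12) = 6, and both 11 and 5 leave remainder 5 mod 6, so the system is consistent.
List candidates x ≡ 11 (mod 66): 11, 77. Modulo 12 these are 11, 5; 77 gives 5 as required.
Verify: 77 = 1·66 + 11 and 77 = 6·12 + 5. ✓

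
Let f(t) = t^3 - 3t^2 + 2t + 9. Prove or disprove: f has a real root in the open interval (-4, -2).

f(-4) = -111 and f(-2) = -15, both negative, so a sign-change argument is unavailable; we show f keeps this sign on the whole interval.
Shift to the endpoint -2: with t = -2 − u (0 < u < 2), one computes f(-2 − u) = -u^3 - 9u^2 - 26u - 15.
The nonzero coefficients here are all negative, so for u > 0 every term is negative (or zero), and the constant term -15 is strictly negative.
So f is strictly negative on (-4, -2); no root exists in the interval.

No.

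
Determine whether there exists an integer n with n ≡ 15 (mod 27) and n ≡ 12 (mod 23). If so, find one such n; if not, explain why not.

gcd(27, 23) = 1, so the Chinese Remainder Theorem guarantees exactly one residue class mod 621 satisfying both.
Write n = 15 + 27t and require 15 + 27t ≡ 12 (mod 23), i.e. 27t ≡ 20 (mod 23).
27 ≡ 4 (mod 23), so this reads 4t ≡ 20 (mod 23). Invert 4 mod 23 by the Euclidean algorithm: 23 = 5·4 + 3, 4 = 1·3 + 1, 3 = 3·1 + 0; back-substituting, 1 = 4 − 1·3 = 4 − (23 − 5·4) = −23 + 6·4. Hence 4·6 ≡ 1, so 4⁻¹ ≡ 6 (mod 23).
Multiplying by 6: t ≡ 6·20 = 120 ≡ 5 (mod 23).
With t = 5: n = 15 + 27·5 = 150.
Indeed 150 ≡ 15 (mod 27) and 150 ≡ 12 (mod 23).

n = 150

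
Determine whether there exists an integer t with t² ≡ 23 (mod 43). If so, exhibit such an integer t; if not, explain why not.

t = 25

Take t = 25. Then 25² = 625 = 14·43 + 23, so 25² ≡ 23 (mod 43).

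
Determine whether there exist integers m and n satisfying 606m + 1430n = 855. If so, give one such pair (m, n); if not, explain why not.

gcd(606, 1430) = 2, so every integer of the form 606m + 1430n is a multiple of 2.
But 855 is not a multiple of 2 (it leaves remainder 1).
So the equation is unsolvable over ℤ.

No such integers exist.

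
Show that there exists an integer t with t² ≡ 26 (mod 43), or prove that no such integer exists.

There is no such integer.

43 is prime, so by Euler's criterion 26 is a square mod 43 iff 26^((43−1)/2) = 26^21 ≡ 1 (mod 43).
Repeated squaring mod 43: 26^2 = 676 ≡ 31; 26^4 ≡ 31² = 961 ≡ 15; 26^8 ≡ 15² = 225 ≡ 10; 26^16 ≡ 10² = 100 ≡ 14.
Since 21 = 16 + 4 + 1, 26^21 ≡ 14 · 15 · 26; multiplying out mod 43: 14·15 = 210 ≡ 38, then 38·26 = 988 ≡ 42. Thus 26^21 ≡ 42 ≡ −1 (mod 43).
The value −1 means 26 is a non-residue modulo 43, so t² ≡ 26 (mod 43) is impossible.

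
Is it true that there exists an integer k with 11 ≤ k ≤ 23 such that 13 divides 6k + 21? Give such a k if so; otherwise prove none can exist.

Scanning upward from k = 11 gives 87, 93, 99, 105, 111, none divisible by 13. At k = 16 we get 6·16 + 21 = 117, and 117 = 13·9.

k = 16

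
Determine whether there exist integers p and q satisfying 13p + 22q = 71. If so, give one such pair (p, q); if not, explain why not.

Since gcd(13, 22) = 1, every integer is an integer combination of 13 and 22.
Euclidean algorithm: 22 = 1·13 + 9, 13 = 1·9 + 4, 9 = 2·4 + 1, 4 = 4·1 + 0.
Unwinding: 1 = 9 − 2·4 = 9 − 2·(13 − 1·9) = −2·13 + 3·9 = −2·13 + 3·(22 − 1·13) = 3·22 − 5·13, i.e. 13·(-5) + 22·3 = 1.
Scaling by 71 gives the particular solution (p, q) = (-355, 213).
The general solution is p = -355 + 22k, q = 213 − 13k; taking k = 17 gives the smaller pair p = 19, q = -8.
Check: 13·19 + 22·(-8) = 247 − 176 = 71. ✓

p = 19, q = -8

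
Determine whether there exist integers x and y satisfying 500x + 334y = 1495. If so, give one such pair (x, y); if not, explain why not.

No such integers exist.

Both 500 and 334 are divisible by gcd(500, 334) = 2, hence so is any combination 500x + 334y.
But 1495 is not a multiple of 2 (it leaves remainder 1).
So the equation is unsolvable over ℤ.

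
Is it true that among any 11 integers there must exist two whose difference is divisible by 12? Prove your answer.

Try 11 consecutive integers, 25, 26, …, 35. Their remainders mod 12 are 1, 2, 3, 4, 5, 6, 7, 8, 9, 10, 11 — pairwise different, as any 11 ≤ 12 consecutive integers have distinct residues.
Any two of them differ by at most 10 < 12 and by at least 1, so no difference is a multiple of 12.

No; for instance {25, 26, 27, 28, 29, 30, 31, 32, 33, 34, 35} is a counterexample.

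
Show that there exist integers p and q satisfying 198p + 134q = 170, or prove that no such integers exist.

p = 55, q = -80

gcd(198, 134) = 2, and 2 divides 170, so integer solutions exist.
Dividing through by 2 reduces the equation to 99p + 67q = 85.
Dividing repeatedly: 99 = 1·67 + 32, 67 = 2·32 + 3, 32 = 10·3 + 2, 3 = 1·2 + 1, 2 = 2·1 + 0.
Unwinding: 1 = 3 − 1·2 = 3 − (32 − 10·3) = −32 + 11·3 = −32 + 11·(67 − 2·32) = 11·67 − 23·32 = 11·67 − 23·(99 − 1·67) = −23·99 + 34·67, i.e. 99·(-23) + 67·34 = 1.
Scaling by 85 gives the particular solution (p, q) = (-1955, 2890).
Shifting by a multiple of (67, −99) keeps it a solution: p = -1955 + 30·67 = 55, q = 2890 − 30·99 = -80.
Indeed 198·55 + 134·(-80) = 10890 − 10720 = 170.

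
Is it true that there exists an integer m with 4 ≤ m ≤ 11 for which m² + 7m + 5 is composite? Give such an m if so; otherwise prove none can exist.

m = 10

At m = 10: 10² + 7·10 + 5 = 175 = 5·35, which is composite.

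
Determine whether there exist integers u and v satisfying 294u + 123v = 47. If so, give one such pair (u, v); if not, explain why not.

No, no such integers exist.

Any value of 294u + 123v is a multiple of gcd(294, 123) = 3.
But 47 is not a multiple of 3 (it leaves remainder 2).
Hence no integers u, v satisfy the equation.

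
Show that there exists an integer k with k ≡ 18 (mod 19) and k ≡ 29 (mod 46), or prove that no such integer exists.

Since 19 and 46 share no common factor, CRT says the pair of congruences has a solution (unique mod 874).
Any solution of the first congruence is k = 18 + 19t; substituting into the second, 19t ≡ 29 − 18 ≡ 11 (mod 46).
Since 19·17 = 323 = 7·46 + 1, the inverse of 19 mod 46 is 17.
Multiplying by 17: t ≡ 17·11 = 187 ≡ 3 (mod 46).
Taking t = 3 gives k = 18 + 19·3 = 75.
Indeed 75 ≡ 18 (mod 19) and 75 ≡ 29 (mod 46).

k = 75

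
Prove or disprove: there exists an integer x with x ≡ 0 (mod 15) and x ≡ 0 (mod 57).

x = 0

The moduli are not coprime: gcd(15, 57) = 3. Compatibility requires 3 ∣ (0 − 0) = 0, which holds, so solutions exist.
In fact x = 0 itself already satisfies 0 mod 57 = 0.
Verify: 0 = 0·15 + 0 and 0 = 0·57 + 0. ✓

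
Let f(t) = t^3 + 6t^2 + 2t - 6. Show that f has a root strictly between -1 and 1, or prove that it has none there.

Such a root exists.

f(-1) = -3 and f(1) = 3, which have opposite signs.
f is continuous everywhere (it is a polynomial), in particular on [-1, 1].
By the Intermediate Value Theorem, f takes the value 0 somewhere in the open interval.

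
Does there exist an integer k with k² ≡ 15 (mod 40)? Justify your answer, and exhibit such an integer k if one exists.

There is no such integer.

Work modulo the divisor 4 of 40. If k² ≡ 15 (mod 40) then k² ≡ 3 (mod 4).
Computing k² mod 4 for k = 0, 1, …, 2 (enough, by the symmetry k ↦ 4 − k) gives 0, 1, 0.
The set of squares mod 4 is therefore {0, 1}, which does not contain 3.
Hence no integer k has k² ≡ 15 (mod 40).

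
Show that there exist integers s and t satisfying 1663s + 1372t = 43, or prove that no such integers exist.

Since gcd(1663, 1372) = 1, every integer is an integer combination of 1663 and 1372.
Run the Euclidean algorithm on 1663 and 1372: 1663 = 1·1372 + 291, 1372 = 4·291 + 208, 291 = 1·208 + 83, 208 = 2·83 + 42, 83 = 1·42 + 41, 42 = 1·41 + 1, 41 = 41·1 + 0.
Working back up the chain: 1 = 42 − 1·41 = 42 − (83 − 1·42) = −83 + 2·42 = −83 + 2·(208 − 2·83) = 2·208 − 5·83 = 2·208 − 5·(291 − 1·208) = −5·291 + 7·208 = −5·291 + 7·(1372 − 4·291) = 7·1372 − 33·291 = 7·1372 − 33·(1663 − 1·1372) = −33·1663 + 40·1372. So 1663·(-33) + 1372·40 = 1.
Multiplying through by 43: s = (-33)·43 = -1419, t = 40·43 = 1720 is a solution.
The general solution is s = -1419 + 1372k, t = 1720 − 1663k; taking k = 2 gives the smaller pair s = 1325, t = -1606.
Indeed 1663·1325 + 1372·(-1606) = 2203475 − 2203432 = 43.

s = 1325, t = -1606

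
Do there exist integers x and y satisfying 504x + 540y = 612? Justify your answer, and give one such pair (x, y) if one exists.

x = 13, y = -11

gcd(504, 540) = 36, and 36 divides 612, so integer solutions exist.
Dividing through by 36 reduces the equation to 14x + 15y = 17.
Dividing repeatedly: 15 = 1·14 + 1, 14 = 14·1 + 0.
Working back up the chain: 1 = 15 − 1·14. So 14·(-1) + 15·1 = 1.
Times 17: 14·(-17) + 15·17 = 17, so (-17, 17) solves it.
Adding 2·15 to x and subtracting 2·14 from y gives the tidier solution (13, -11).
Check: 504·13 + 540·(-11) = 6552 − 5940 = 612. ✓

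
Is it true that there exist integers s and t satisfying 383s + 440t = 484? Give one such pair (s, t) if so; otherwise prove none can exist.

Since gcd(383, 440) = 1, every integer is an integer combination of 383 and 440.
Euclidean algorithm: 440 = 1·383 + 57, 383 = 6·57 + 41, 57 = 1·41 + 16, 41 = 2·16 + 9, 16 = 1·9 + 7, 9 = 1·7 + 2, 7 = 3·2 + 1, 2 = 2·1 + 0.
Working back up the chain: 1 = 7 − 3·2 = 7 − 3·(9 − 1·7) = −3·9 + 4·7 = −3·9 + 4·(16 − 1·9) = 4·16 − 7·9 = 4·16 − 7·(41 − 2·16) = −7·41 + 18·16 = −7·41 + 18·(57 − 1·41) = 18·57 − 25·41 = 18·57 − 25·(383 − 6·57) = −25·383 + 168·57 = −25·383 + 168·(440 − 1·383) = 168·440 − 193·383. So 383·(-193) + 440·168 = 1.
Times 484: 383·(-93412) + 440·81312 = 484, so (-93412, 81312) solves it.
The general solution is s = -93412 + 440k, t = 81312 − 383k; taking k = 213 gives the smaller pair s = 308, t = -267.
Check: 383·308 + 440·(-267) = 117964 − 117480 = 484. ✓

s = 308, t = -267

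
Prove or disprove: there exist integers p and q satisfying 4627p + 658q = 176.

There are no such integers.

gcd(4627, 658) = 7, so every integer of the form 4627p + 658q is a multiple of 7.
But 176 = 7·25 + 1, so 7 ∤ 176.
Hence no integers p, q satisfy the equation.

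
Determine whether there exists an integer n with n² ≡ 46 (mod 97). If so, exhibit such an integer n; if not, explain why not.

97 is prime, so by Euler's criterion 46 is a square mod 97 iff 46^((97−1)/2) = 46^48 ≡ 1 (mod 97).
Squaring successively (mod 97): 46^2 = 2116 ≡ 79; 46^4 ≡ 79² = 6241 ≡ 33; 46^8 ≡ 33² = 1089 ≡ 22; 46^16 ≡ 22² = 484 ≡ 96; 46^32 ≡ 96² = 9216 ≡ 1.
Since 48 = 32 + 16, 46^48 ≡ 1 · 96; multiplying out mod 97: 1·96 = 96 ≡ 96. Thus 46^48 ≡ 96 ≡ −1 (mod 97).
The value −1 means 46 is a non-residue modulo 97, so n² ≡ 46 (mod 97) is impossible.

No such integer exists.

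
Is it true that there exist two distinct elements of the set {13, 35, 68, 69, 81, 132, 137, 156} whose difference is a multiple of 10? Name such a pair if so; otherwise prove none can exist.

No, no such pair exists.

Two integers differ by a multiple of 10 exactly when they have the same residue mod 10. The residues are 13↦3, 35↦5, 68↦8, 69↦9, 81↦1, 132↦2, 137↦7, 156↦6.
All 8 residues are distinct, so no two elements differ by a multiple of 10.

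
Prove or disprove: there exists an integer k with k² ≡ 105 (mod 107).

Take k = 31. Then 31² = 961 = 8·107 + 105, so 31² ≡ 105 (mod 107).

k = 31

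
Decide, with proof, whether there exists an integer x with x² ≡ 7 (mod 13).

Since (13 − x)² ≡ x² (mod 13), it suffices to square x = 0, 1, …, 6: the residues are 0, 1, 4, 9, 3, 12, 10.
The set of squares mod 13 is therefore {0, 1, 3, 4, 9, 10, 12}, which does not contain 7.
Therefore x² ≡ 7 (mod 13) has no solution.

No, no such integer exists.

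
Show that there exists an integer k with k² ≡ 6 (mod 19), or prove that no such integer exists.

Take k = 5. Then 5² = 25 = 1·19 + 6, so 5² ≡ 6 (mod 19).

k = 5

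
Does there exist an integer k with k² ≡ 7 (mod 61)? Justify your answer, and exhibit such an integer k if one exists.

61 is prime, so by Euler's criterion 7 is a square mod 61 iff 7^((61−1)/2) = 7^30 ≡ 1 (mod 61).
Squaring successively (mod 61): 7^2 = 49 ≡ 49; 7^4 ≡ 49² = 2401 ≡ 22; 7^8 ≡ 22² = 484 ≡ 57; 7^16 ≡ 57² = 3249 ≡ 16.
Since 30 = 16 + 8 + 4 + 2, 7^30 ≡ 16 · 57 · 22 · 49; multiplying out mod 61: 16·57 = 912 ≡ 58, then 58·22 = 1276 ≡ 56, then 56·49 = 2744 ≡ 60. Thus 7^30 ≡ 60 ≡ −1 (mod 61).
The value −1 means 7 is a non-residue modulo 61, so k² ≡ 7 (mod 61) is impossible.

No, no such integer exists.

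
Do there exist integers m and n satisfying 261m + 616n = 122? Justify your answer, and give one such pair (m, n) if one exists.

Since gcd(261, 616) = 1, every integer is an integer combination of 261 and 616.
Run the Euclidean algorithm on 616 and 261: 616 = 2·261 + 94, 261 = 2·94 + 73, 94 = 1·73 + 21, 73 = 3·21 + 10, 21 = 2·10 + 1, 10 = 10·1 + 0.
Back-substituting, 1 = 21 − 2·10 = 21 − 2·(73 − 3·21) = −2·73 + 7·21 = −2·73 + 7·(94 − 1·73) = 7·94 − 9·73 = 7·94 − 9·(261 − 2·94) = −9·261 + 25·94 = −9·261 + 25·(616 − 2·261) = 25·616 − 59·261; that is, 261·(-59) + 616·25 = 1.
Times 122: 261·(-7198) + 616·3050 = 122, so (-7198, 3050) solves it.
Adding 12·616 to m and subtracting 12·261 from n gives the tidier solution (194, -82).
Indeed 261·194 + 616·(-82) = 50634 − 50512 = 122.

m = 194, n = -82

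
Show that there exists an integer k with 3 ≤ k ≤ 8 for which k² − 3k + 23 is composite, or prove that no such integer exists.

k = 7

At k = 7: 7² − 3·7 + 23 = 51 = 3·17, which is composite.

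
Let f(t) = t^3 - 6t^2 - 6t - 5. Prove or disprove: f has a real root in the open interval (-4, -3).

f(-4) = -141 and f(-3) = -68, both negative, so a sign-change argument is unavailable; we show f keeps this sign on the whole interval.
Shift to the endpoint -3: with t = -3 − u (0 < u < 1), one computes f(-3 − u) = -u^3 - 15u^2 - 57u - 68.
All 4 nonzero coefficients of this polynomial in u are negative; hence for u > 0 the value is a sum of negative terms (the constant -68 among them).
Therefore f(t) < 0 throughout (-4, -3), and f has no zero there.

No such root exists.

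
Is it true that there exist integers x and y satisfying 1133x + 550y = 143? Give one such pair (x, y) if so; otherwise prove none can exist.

Since gcd(1133, 550) = 11 and 143 = 11·13, Bézout's identity guarantees a solution.
Dividing through by 11 reduces the equation to 103x + 50y = 13.
Euclidean algorithm: 103 = 2·50 + 3, 50 = 16·3 + 2, 3 = 1·2 + 1, 2 = 2·1 + 0.
Unwinding: 1 = 3 − 1·2 = 3 − (50 − 16·3) = −50 + 17·3 = −50 + 17·(103 − 2·50) = 17·103 − 35·50, i.e. 103·17 + 50·(-35) = 1.
Times 13: 103·221 + 50·(-455) = 13, so (221, -455) solves it.
Subtracting 4·50 from x and adding 4·103 to y gives the tidier solution (21, -43).
Indeed 1133·21 + 550·(-43) = 23793 − 23650 = 143.

x = 21, y = -43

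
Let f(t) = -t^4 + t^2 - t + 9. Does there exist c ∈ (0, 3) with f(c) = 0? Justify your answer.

f(0) = 9 and f(3) = -66, which have opposite signs.
Since f is a polynomial it is continuous on [0, 3].
The Intermediate Value Theorem then guarantees some c ∈ (0, 3) with f(c) = 0.

Yes, such a c exists.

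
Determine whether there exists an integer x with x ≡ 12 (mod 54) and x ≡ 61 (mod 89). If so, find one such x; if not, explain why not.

x = 2820

The moduli 54 and 89 are coprime, so by the Chinese Remainder Theorem a unique solution modulo 4806 exists.
Write x = 12 + 54t and require 12 + 54t ≡ 61 (mod 89), i.e. 54t ≡ 49 (mod 89).
Invert 54 mod 89 by the Euclidean algorithm: 89 = 1·54 + 35, 54 = 1·35 + 19, 35 = 1·19 + 16, 19 = 1·16 + 3, 16 = 5·3 + 1, 3 = 3·1 + 0; back-substituting, 1 = 16 − 5·3 = 16 − 5·(19 − 1·16) = −5·19 + 6·16 = −5·19 + 6·(35 − 1·19) = 6·35 − 11·19 = 6·35 − 11·(54 − 1·35) = −11·54 + 17·35 = −11·54 + 17·(89 − 1·54) = 17·89 − 28·54. Hence 54·(-28) ≡ 1, so 54⁻¹ ≡ -28 ≡ 61 (mod 89).
Therefore t ≡ 61·49 = 2989 ≡ 52 (mod 89).
Taking t = 52 gives x = 12 + 54·52 = 2820.
Check: 2820 mod 54 = 12, 2820 mod 89 = 61. ✓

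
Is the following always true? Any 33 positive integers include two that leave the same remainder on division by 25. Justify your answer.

Each integer lies in one of the 25 residue classes modulo 25.
Since 33 > 25, two of the 33 integers must share a residue class by the pigeonhole principle; call them a and b.
So a and b have equal remainders mod 25, which is exactly what was to be shown.

Yes, this is always true.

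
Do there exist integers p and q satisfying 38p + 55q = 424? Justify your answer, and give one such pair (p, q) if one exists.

38 and 55 are coprime, so 38p + 55q ranges over all of ℤ.
Run the Euclidean algorithm on 55 and 38: 55 = 1·38 + 17, 38 = 2·17 + 4, 17 = 4·4 + 1, 4 = 4·1 + 0.
Back-substituting, 1 = 17 − 4·4 = 17 − 4·(38 − 2·17) = −4·38 + 9·17 = −4·38 + 9·(55 − 1·38) = 9·55 − 13·38; that is, 38·(-13) + 55·9 = 1.
Times 424: 38·(-5512) + 55·3816 = 424, so (-5512, 3816) solves it.
Adding 101·55 to p and subtracting 101·38 from q gives the tidier solution (43, -22).
Indeed 38·43 + 55·(-22) = 1634 − 1210 = 424.

p = 43, q = -22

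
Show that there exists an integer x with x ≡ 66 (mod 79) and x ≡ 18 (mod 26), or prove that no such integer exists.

x = 382

gcd(79, 26) = 1, so the Chinese Remainder Theorem guarantees exactly one residue class mod 2054 satisfying both.
Any solution of the first congruence is x = 66 + 79t; substituting into the second, 79t ≡ 18 − 66 ≡ 4 (mod 26).
79 ≡ 1 (mod 26), so this reads 1t ≡ 4 (mod 26). So t ≡ 4 (mod 26).
With t = 4: x = 66 + 79·4 = 382.
Check: 382 mod 79 = 66, 382 mod 26 = 18. ✓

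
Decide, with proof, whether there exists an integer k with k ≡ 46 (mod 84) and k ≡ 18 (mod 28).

Here gcd(84, 28) = 28, and both 46 and 18 leave remainder 18 mod 28, so the system is consistent.
In fact k = 46 itself already satisfies 46 mod 28 = 18.
Check: 46 mod 84 = 46, 46 mod 28 = 18. ✓

k = 46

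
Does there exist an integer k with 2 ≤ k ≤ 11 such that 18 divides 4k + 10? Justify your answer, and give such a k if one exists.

Try k = 2: 4·2 + 10 = 18 = 1·18, which is divisible by 18.

k = 2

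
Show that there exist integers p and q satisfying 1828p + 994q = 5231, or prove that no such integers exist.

There are no such integers.

Any value of 1828p + 994q is a multiple of gcd(1828, 994) = 2.
But 5231 = 2·2615 + 1, so 2 ∤ 5231.
Hence no integers p, q satisfy the equation.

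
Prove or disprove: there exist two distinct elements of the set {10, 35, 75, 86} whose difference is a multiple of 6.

Two integers differ by a multiple of 6 exactly when they have the same residue mod 6. The residues are 10↦4, 35↦5, 75↦3, 86↦2.
All 4 residues are distinct, so no two elements differ by a multiple of 6.

There is no such pair.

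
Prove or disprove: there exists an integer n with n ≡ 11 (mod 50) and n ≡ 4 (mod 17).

n = 361

The moduli 50 and 17 are coprime, so by the Chinese Remainder Theorem a unique solution modulo 850 exists.
Any solution of the first congruence is n = 11 + 50t; substituting into the second, 50t ≡ 4 − 11 ≡ 10 (mod 17).
50 ≡ 16 (mod 17), so this reads 16t ≡ 10 (mod 17). Note 16·16 = 256 ≡ 1 (mod 17) (as 256 − 1 = 15·17), so 16⁻¹ ≡ 16.
Therefore t ≡ 16·10 = 160 ≡ 7 (mod 17).
Taking t = 7 gives n = 11 + 50·7 = 361.
Verify: 361 = 7·50 + 11 and 361 = 21·17 + 4. ✓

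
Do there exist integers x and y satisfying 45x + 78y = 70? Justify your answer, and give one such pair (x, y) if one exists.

Any value of 45x + 78y is a multiple of gcd(45, 78) = 3.
But 70 is not a multiple of 3 (it leaves remainder 1).
Therefore 45x + 78y = 70 has no solution in integers.

There are no such integers.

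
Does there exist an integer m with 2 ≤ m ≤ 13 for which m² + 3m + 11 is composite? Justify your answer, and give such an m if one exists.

At m = 5: 5² + 3·5 + 11 = 51 = 3·17, which is composite.

m = 5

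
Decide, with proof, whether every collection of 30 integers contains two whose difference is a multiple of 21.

Yes.

Partition the integers by their residue mod 21; there are 21 classes.
Since 30 > 21, two of the 30 integers must share a residue class by the pigeonhole principle; call them a and b.
Their difference a − b is then a multiple of 21.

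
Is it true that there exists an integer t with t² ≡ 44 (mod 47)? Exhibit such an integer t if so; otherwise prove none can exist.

No, no such integer exists.

47 is prime, so by Euler's criterion 44 is a square mod 47 iff 44^((47−1)/2) = 44^23 ≡ 1 (mod 47).
Repeated squaring mod 47: 44^2 = 1936 ≡ 9; 44^4 ≡ 9² = 81 ≡ 34; 44^8 ≡ 34² = 1156 ≡ 28; 44^16 ≡ 28² = 784 ≡ 32.
Since 23 = 16 + 4 + 2 + 1, 44^23 ≡ 32 · 34 · 9 · 44; multiplying out mod 47: 32·34 = 1088 ≡ 7, then 7·9 = 63 ≡ 16, then 16·44 = 704 ≡ 46. Thus 44^23 ≡ 46 ≡ −1 (mod 47).
The value −1 means 44 is a non-residue modulo 47, so t² ≡ 44 (mod 47) is impossible.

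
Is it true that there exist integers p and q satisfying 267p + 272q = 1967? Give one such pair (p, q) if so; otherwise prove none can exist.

p = 205, q = -194

Since gcd(267, 272) = 1, every integer is an integer combination of 267 and 272.
Run the Euclidean algorithm on 272 and 267: 272 = 1·267 + 5, 267 = 53·5 + 2, 5 = 2·2 + 1, 2 = 2·1 + 0.
Back-substituting, 1 = 5 − 2·2 = 5 − 2·(267 − 53·5) = −2·267 + 107·5 = −2·267 + 107·(272 − 1·267) = 107·272 − 109·267; that is, 267·(-109) + 272·107 = 1.
Times 1967: 267·(-214403) + 272·210469 = 1967, so (-214403, 210469) solves it.
Shifting by a multiple of (272, −267) keeps it a solution: p = -214403 + 789·272 = 205, q = 210469 − 789·267 = -194.
Indeed 267·205 + 272·(-194) = 54735 − 52768 = 1967.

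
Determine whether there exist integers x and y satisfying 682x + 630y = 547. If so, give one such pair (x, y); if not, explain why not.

Any value of 682x + 630y is a multiple of gcd(682, 630) = 2.
However 547 leaves remainder 1 on division by 2.
Therefore 682x + 630y = 547 has no solution in integers.

There are no such integers.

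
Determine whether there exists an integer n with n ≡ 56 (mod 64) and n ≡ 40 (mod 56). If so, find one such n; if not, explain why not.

The moduli are not coprime: gcd(64, 56) = 8. Compatibility requires 8 ∣ (40 − 56) = -16, which holds, so solutions exist.
The integers ≡ 56 (mod 64) are 56, 120, 184, 248, 312, 376, …; their remainders mod 56 are 0, 8, 16, 24, 32, 40, so n = 376 is the first that is ≡ 40 (mod 56).
Indeed 376 ≡ 56 (mod 64) and 376 ≡ 40 (mod 56).

n = 376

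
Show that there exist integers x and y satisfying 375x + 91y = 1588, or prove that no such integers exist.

x = 12, y = -32

Since gcd(375, 91) = 1, every integer is an integer combination of 375 and 91.
Dividing repeatedly: 375 = 4·91 + 11, 91 = 8·11 + 3, 11 = 3·3 + 2, 3 = 1·2 + 1, 2 = 2·1 + 0.
Unwinding: 1 = 3 − 1·2 = 3 − (11 − 3·3) = −11 + 4·3 = −11 + 4·(91 − 8·11) = 4·91 − 33·11 = 4·91 − 33·(375 − 4·91) = −33·375 + 136·91, i.e. 375·(-33) + 91·136 = 1.
Multiplying through by 1588: x = (-33)·1588 = -52404, y = 136·1588 = 215968 is a solution.
The general solution is x = -52404 + 91k, y = 215968 − 375k; taking k = 576 gives the smaller pair x = 12, y = -32.
Indeed 375·12 + 91·(-32) = 4500 − 2912 = 1588.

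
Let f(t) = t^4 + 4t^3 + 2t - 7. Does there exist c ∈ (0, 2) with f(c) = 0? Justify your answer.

f(0) = -7 and f(2) = 45, which have opposite signs.
Since f is a polynomial it is continuous on [0, 2].
By the Intermediate Value Theorem f must vanish at some point of (0, 2).

Yes, such a c exists.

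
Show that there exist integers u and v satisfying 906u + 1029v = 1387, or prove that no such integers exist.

There are no such integers.

gcd(906, 1029) = 3, so every integer of the form 906u + 1029v is a multiple of 3.
But 1387 = 3·462 + 1, so 3 ∤ 1387.
Hence no integers u, v satisfy the equation.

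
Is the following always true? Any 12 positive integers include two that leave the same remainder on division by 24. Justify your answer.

Consider the 12 integers 101, 102, …, 112. They lie in distinct residue classes modulo 24, since 12 ≤ 24.
Hence this collection has no pair with equal remainders mod 24, disproving the claim.

No; for instance {101, 102, 103, 104, 105, 106, 107, 108, 109, 110, 111, 112} is a counterexample.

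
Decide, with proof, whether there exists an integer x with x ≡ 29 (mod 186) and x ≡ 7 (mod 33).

Both moduli are multiples of 3 = gcd(186, 33), so any solution would satisfy x ≡ 29 and x ≡ 7 modulo 3 simultaneously.
However 29 ≡ 2 and 7 ≡ 1 (mod 3), and 2 ≠ 1.
Therefore no such x exists.

There is no such integer.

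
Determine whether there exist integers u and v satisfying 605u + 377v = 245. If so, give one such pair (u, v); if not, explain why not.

605 and 377 are coprime, so 605u + 377v ranges over all of ℤ.
Run the Euclidean algorithm on 605 and 377: 605 = 1·377 + 228, 377 = 1·228 + 149, 228 = 1·149 + 79, 149 = 1·79 + 70, 79 = 1·70 + 9, 70 = 7·9 + 7, 9 = 1·7 + 2, 7 = 3·2 + 1, 2 = 2·1 + 0.
Unwinding: 1 = 7 − 3·2 = 7 − 3·(9 − 1·7) = −3·9 + 4·7 = −3·9 + 4·(70 − 7·9) = 4·70 − 31·9 = 4·70 − 31·(79 − 1·70) = −31·79 + 35·70 = −31·79 + 35·(149 − 1·79) = 35·149 − 66·79 = 35·149 − 66·(228 − 1·149) = −66·228 + 101·149 = −66·228 + 101·(377 − 1·228) = 101·377 − 167·228 = 101·377 − 167·(605 − 1·377) = −167·605 + 268·377, i.e. 605·(-167) + 377·268 = 1.
Times 245: 605·(-40915) + 377·65660 = 245, so (-40915, 65660) solves it.
Shifting by a multiple of (377, −605) keeps it a solution: u = -40915 + 109·377 = 178, v = 65660 − 109·605 = -285.
Check: 605·178 + 377·(-285) = 107690 − 107445 = 245. ✓

u = 178, v = -285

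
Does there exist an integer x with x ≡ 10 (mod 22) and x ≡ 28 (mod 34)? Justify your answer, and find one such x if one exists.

The moduli are not coprime: gcd(22, 34) = 2. Compatibility requires 2 ∣ (28 − 10) = 18, which holds, so solutions exist.
Step through x = 10, 10 + 22, 10 + 2·22, …: the values 10, 32, 54, 76, 98, 120, 142, 164 reduce mod 34 to 10, 32, 20, 8, 30, 18, 6, 28. The value 164 hits 28.
Check: 164 mod 22 = 10, 164 mod 34 = 28. ✓

x = 164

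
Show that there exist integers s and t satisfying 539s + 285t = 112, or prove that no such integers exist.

s = 263, t = -497

Since gcd(539, 285) = 1, every integer is an integer combination of 539 and 285.
Dividing repeatedly: 539 = 1·285 + 254, 285 = 1·254 + 31, 254 = 8·31 + 6, 31 = 5·6 + 1, 6 = 6·1 + 0.
Back-substituting, 1 = 31 − 5·6 = 31 − 5·(254 − 8·31) = −5·254 + 41·31 = −5·254 + 41·(285 − 1·254) = 41·285 − 46·254 = 41·285 − 46·(539 − 1·285) = −46·539 + 87·285; that is, 539·(-46) + 285·87 = 1.
Scaling by 112 gives the particular solution (s, t) = (-5152, 9744).
Adding 19·285 to s and subtracting 19·539 from t gives the tidier solution (263, -497).
Check: 539·263 + 285·(-497) = 141757 − 141645 = 112. ✓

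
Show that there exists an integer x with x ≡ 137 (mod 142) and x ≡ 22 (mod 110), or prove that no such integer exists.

Reduce both congruences modulo 2, which divides 142 and 110: they say x ≡ 137 (mod 2) and x ≡ 22 (mod 2).
These are incompatible: 137 − 22 = 115 is not divisible by 2.
Hence the system has no solution.

No, no such integer exists.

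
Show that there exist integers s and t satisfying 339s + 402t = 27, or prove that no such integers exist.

s = 57, t = -48

Since gcd(339, 402) = 3 and 27 = 3·9, Bézout's identity guarantees a solution.
Dividing through by 3 reduces the equation to 113s + 134t = 9.
Dividing repeatedly: 134 = 1·113 + 21, 113 = 5·21 + 8, 21 = 2·8 + 5, 8 = 1·5 + 3, 5 = 1·3 + 2, 3 = 1·2 + 1, 2 = 2·1 + 0.
Unwinding: 1 = 3 − 1·2 = 3 − (5 − 1·3) = −5 + 2·3 = −5 + 2·(8 − 1·5) = 2·8 − 3·5 = 2·8 − 3·(21 − 2·8) = −3·21 + 8·8 = −3·21 + 8·(113 − 5·21) = 8·113 − 43·21 = 8·113 − 43·(134 − 1·113) = −43·134 + 51·113, i.e. 113·51 + 134·(-43) = 1.
Times 9: 113·459 + 134·(-387) = 9, so (459, -387) solves it.
Subtracting 3·134 from s and adding 3·113 to t gives the tidier solution (57, -48).
Indeed 339·57 + 402·(-48) = 19323 − 19296 = 27.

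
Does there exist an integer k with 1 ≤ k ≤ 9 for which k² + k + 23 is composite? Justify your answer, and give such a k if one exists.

At k = 6: 6² + 6 + 23 = 65 = 5·13, which is composite.

k = 6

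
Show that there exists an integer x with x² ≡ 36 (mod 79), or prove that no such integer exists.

x = 73

x = 73 works: 73² = 5329, and 5329 − 36 = 5293 = 67·79.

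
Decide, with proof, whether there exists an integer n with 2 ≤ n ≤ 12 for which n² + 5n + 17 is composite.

n = 12

At n = 12: 12² + 5·12 + 17 = 221 = 13·17, which is composite.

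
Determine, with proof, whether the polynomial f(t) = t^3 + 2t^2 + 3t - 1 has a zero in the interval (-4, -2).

Evaluate at the endpoints: f(-4) = -45, f(-2) = -7 — same sign (negative).
f'(t) = 3t^2 + 4t + 3 has discriminant 4² − 4·3·3 = -20 < 0, so f' has no real roots and is positive for every real t.
Hence f is strictly increasing on ℝ, and in particular on [-4, -2]. A strictly monotone function with same-sign endpoint values stays negative on the whole interval, so f has no zero in (-4, -2).

No.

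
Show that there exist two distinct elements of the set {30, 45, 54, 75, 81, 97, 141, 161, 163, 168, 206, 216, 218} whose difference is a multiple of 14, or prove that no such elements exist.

Reduce each element modulo 14: 30↦2, 45↦3, 54↦12, 75↦5, 81↦11, 97↦13, 141↦1, 161↦7, 163↦9, 168↦0, 206↦10, 216↦6, 218↦8.
No residue repeats among the 13 elements, so no pair has difference ≡ 0 (mod 14).

No, no such pair exists.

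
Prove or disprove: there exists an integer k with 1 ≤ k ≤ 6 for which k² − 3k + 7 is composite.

At k = 6: 6² − 3·6 + 7 = 25 = 5·5, which is composite.

k = 6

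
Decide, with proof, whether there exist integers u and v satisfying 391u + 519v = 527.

Since gcd(391, 519) = 1, every integer is an integer combination of 391 and 519.
Dividing repeatedly: 519 = 1·391 + 128, 391 = 3·128 + 7, 128 = 18·7 + 2, 7 = 3·2 + 1, 2 = 2·1 + 0.
Back-substituting, 1 = 7 − 3·2 = 7 − 3·(128 − 18·7) = −3·128 + 55·7 = −3·128 + 55·(391 − 3·128) = 55·391 − 168·128 = 55·391 − 168·(519 − 1·391) = −168·519 + 223·391; that is, 391·223 + 519·(-168) = 1.
Times 527: 391·117521 + 519·(-88536) = 527, so (117521, -88536) solves it.
Shifting by a multiple of (519, −391) keeps it a solution: u = 117521 − 226·519 = 227, v = -88536 + 226·391 = -170.
Check: 391·227 + 519·(-170) = 88757 − 88230 = 527. ✓

u = 227, v = -170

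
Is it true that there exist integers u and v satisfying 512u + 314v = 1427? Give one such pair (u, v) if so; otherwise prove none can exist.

No such integers exist.

Any value of 512u + 314v is a multiple of gcd(512, 314) = 2.
But 1427 is not a multiple of 2 (it leaves remainder 1).
Therefore 512u + 314v = 1427 has no solution in integers.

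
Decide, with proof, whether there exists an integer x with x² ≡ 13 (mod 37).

37 is prime, so by Euler's criterion 13 is a square mod 37 iff 13^((37−1)/2) = 13^18 ≡ 1 (mod 37).
Squaring successively (mod 37): 13^2 = 169 ≡ 21; 13^4 ≡ 21² = 441 ≡ 34; 13^8 ≡ 34² = 1156 ≡ 9; 13^16 ≡ 9² = 81 ≡ 7.
Since 18 = 16 + 2, 13^18 ≡ 7 · 21; multiplying out mod 37: 7·21 = 147 ≡ 36. Thus 13^18 ≡ 36 ≡ −1 (mod 37).
By Euler's criterion 13 is a quadratic non-residue mod 37: no x satisfies x² ≡ 13 (mod 37).

No such integer exists.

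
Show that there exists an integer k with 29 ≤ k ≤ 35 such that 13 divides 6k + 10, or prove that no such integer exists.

k = 33

Scanning upward from k = 29 gives 184, 190, 196, 202, none divisible by 13. Try k = 33: 6·33 + 10 = 208 = 16·13, which is divisible by 13.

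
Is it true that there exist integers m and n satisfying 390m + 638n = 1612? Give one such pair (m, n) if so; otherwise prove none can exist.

m = 153, n = -91

Every value of 390m + 638n is a multiple of gcd(390, 638) = 2; since 2 ∣ 1612, solutions exist.
Dividing through by 2 reduces the equation to 195m + 319n = 806.
Euclidean algorithm: 319 = 1·195 + 124, 195 = 1·124 + 71, 124 = 1·71 + 53, 71 = 1·53 + 18, 53 = 2·18 + 17, 18 = 1·17 + 1, 17 = 17·1 + 0.
Working back up the chain: 1 = 18 − 1·17 = 18 − (53 − 2·18) = −53 + 3·18 = −53 + 3·(71 − 1·53) = 3·71 − 4·53 = 3·71 − 4·(124 − 1·71) = −4·124 + 7·71 = −4·124 + 7·(195 − 1·124) = 7·195 − 11·124 = 7·195 − 11·(319 − 1·195) = −11·319 + 18·195. So 195·18 + 319·(-11) = 1.
Multiplying through by 806: m = 18·806 = 14508, n = (-11)·806 = -8866 is a solution.
The general solution is m = 14508 + 319k, n = -8866 − 195k; taking k = -45 gives the smaller pair m = 153, n = -91.
Check: 390·153 + 638·(-91) = 59670 − 58058 = 1612. ✓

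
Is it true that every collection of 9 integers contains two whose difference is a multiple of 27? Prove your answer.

No, the set {43, 44, 45, 46, 47, 48, 49, 50, 51} is a counterexample.

Consider the 9 integers 43, 44, …, 51. They lie in distinct residue classes modulo 27, since 9 ≤ 27.
The differences between them range over 1, …, 8, none of which is divisible by 27.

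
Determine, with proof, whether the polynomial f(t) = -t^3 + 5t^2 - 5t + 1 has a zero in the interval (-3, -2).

f(-3) = 88 and f(-2) = 39, both positive, so a sign-change argument is unavailable; we show f keeps this sign on the whole interval.
Shift to the endpoint -2: with t = -2 − u (0 < u < 1), one computes f(-2 − u) = u^3 + 11u^2 + 37u + 39.
All 4 nonzero coefficients of this polynomial in u are positive; hence for u > 0 the value is a sum of positive terms (the constant 39 among them).
Therefore f(t) > 0 throughout (-3, -2), and f has no zero there.

f has no root in that interval.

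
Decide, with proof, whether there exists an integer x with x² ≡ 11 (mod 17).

Squares mod 17 repeat after x = 8 (as (−x)² = x²); for x = 0..8 they are 0, 1, 4, 9, 16, 8, 2, 15, 13.
So the quadratic residues mod 17 are {0, 1, 2, 4, 8, 9, 13, 15, 16}, and 11 is not among them.
Hence no integer x has x² ≡ 11 (mod 17).

No, no such integer exists.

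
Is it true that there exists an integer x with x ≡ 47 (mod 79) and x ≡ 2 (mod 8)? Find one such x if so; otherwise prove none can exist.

x = 442

Since 79 and 8 share no common factor, CRT says the pair of congruences has a solution (unique mod 632).
Any solution of the first congruence is x = 47 + 79t; substituting into the second, 79t ≡ 2 − 47 ≡ 3 (mod 8).
79 ≡ 7 (mod 8), so this reads 7t ≡ 3 (mod 8). Invert 7 mod 8 by the Euclidean algorithm: 8 = 1·7 + 1, 7 = 7·1 + 0; back-substituting, 1 = 8 − 1·7. Hence 7·(-1) ≡ 1, so 7⁻¹ ≡ -1 ≡ 7 (mod 8).
Multiplying by 7: t ≡ 7·3 = 21 ≡ 5 (mod 8).
Taking t = 5 gives x = 47 + 79·5 = 442.
Verify: 442 = 5·79 + 47 and 442 = 55·8 + 2. ✓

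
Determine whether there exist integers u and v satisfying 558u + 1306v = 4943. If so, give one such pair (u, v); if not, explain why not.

gcd(558, 1306) = 2, so every integer of the form 558u + 1306v is a multiple of 2.
However 4943 leaves remainder 1 on division by 2.
Therefore 558u + 1306v = 4943 has no solution in integers.

No, no such integers exist.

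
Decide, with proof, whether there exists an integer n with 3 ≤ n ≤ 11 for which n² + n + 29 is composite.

n = 11

At n = 11: 11² + 11 + 29 = 161 = 7·23, which is composite.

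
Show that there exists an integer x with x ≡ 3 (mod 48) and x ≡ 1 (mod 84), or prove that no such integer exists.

There is no such integer.

Both moduli are multiples of 12 = gcd(48, 84), so any solution would satisfy x ≡ 3 and x ≡ 1 modulo 12 simultaneously.
But 3 mod 12 = 3 while 1 mod 12 = 1, a contradiction.
So no integer satisfies both congruences.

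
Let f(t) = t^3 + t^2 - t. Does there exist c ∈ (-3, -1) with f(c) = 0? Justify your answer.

f(-3) = -15 and f(-1) = 1, which have opposite signs.
f is continuous everywhere (it is a polynomial), in particular on [-3, -1].
By the Intermediate Value Theorem, f takes the value 0 somewhere in the open interval.

Yes, f has a root in the interval.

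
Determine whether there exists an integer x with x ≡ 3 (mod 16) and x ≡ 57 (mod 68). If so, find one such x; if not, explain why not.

There is no such integer.

Both moduli are multiples of 4 = gcd(16, 68), so any solution would satisfy x ≡ 3 and x ≡ 57 modulo 4 simultaneously.
However 3 ≡ 3 and 57 ≡ 1 (mod 4), and 3 ≠ 1.
Hence the system has no solution.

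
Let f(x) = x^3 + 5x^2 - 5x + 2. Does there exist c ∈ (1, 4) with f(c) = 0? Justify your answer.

No.

The endpoint values f(1) = 3 and f(4) = 126 are both positive. Claim: f(x) > 0 for every x in (1, 4).
Shift to the endpoint 1: with x = 1 + u (0 < u < 3), one computes f(1 + u) = u^3 + 8u^2 + 8u + 3.
All 4 nonzero coefficients of this polynomial in u are positive; hence for u > 0 the value is a sum of positive terms (the constant 3 among them).
So f is strictly positive on (1, 4); no root exists in the interval.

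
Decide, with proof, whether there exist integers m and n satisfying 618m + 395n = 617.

Since gcd(618, 395) = 1, every integer is an integer combination of 618 and 395.
Dividing repeatedly: 618 = 1·395 + 223, 395 = 1·223 + 172, 223 = 1·172 + 51, 172 = 3·51 + 19, 51 = 2·19 + 13, 19 = 1·13 + 6, 13 = 2·6 + 1, 6 = 6·1 + 0.
Unwinding: 1 = 13 − 2·6 = 13 − 2·(19 − 1·13) = −2·19 + 3·13 = −2·19 + 3·(51 − 2·19) = 3·51 − 8·19 = 3·51 − 8·(172 − 3·51) = −8·172 + 27·51 = −8·172 + 27·(223 − 1·172) = 27·223 − 35·172 = 27·223 − 35·(395 − 1·223) = −35·395 + 62·223 = −35·395 + 62·(618 − 1·395) = 62·618 − 97·395, i.e. 618·62 + 395·(-97) = 1.
Times 617: 618·38254 + 395·(-59849) = 617, so (38254, -59849) solves it.
Subtracting 96·395 from m and adding 96·618 to n gives the tidier solution (334, -521).
Check: 618·334 + 395·(-521) = 206412 − 205795 = 617. ✓

m = 334, n = -521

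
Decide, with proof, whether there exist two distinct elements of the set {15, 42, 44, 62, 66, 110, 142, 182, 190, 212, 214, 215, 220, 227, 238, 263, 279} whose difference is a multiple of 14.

42 and 182 are such a pair.

Reduce each element mod 14: 15↦1, 42↦0, 44↦2, 62↦6, 66↦10, 110↦12, 142↦2, 182↦0, 190↦8, 212↦2, 214↦4, 215↦5, 220↦10, 227↦3, 238↦0, 263↦11, 279↦13. The residue 0 repeats (at 42 and 182), and 182 − 42 = 140 = 10·14.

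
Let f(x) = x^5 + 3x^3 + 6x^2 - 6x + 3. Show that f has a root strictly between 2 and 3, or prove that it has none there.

f(2) = 71 and f(3) = 363, both positive, so a sign-change argument is unavailable; we show f keeps this sign on the whole interval.
Shift to the endpoint 2: with x = 2 + u (0 < u < 1), one computes f(2 + u) = u^5 + 10u^4 + 43u^3 + 104u^2 + 134u + 71.
All 6 nonzero coefficients of this polynomial in u are positive; hence for u > 0 the value is a sum of positive terms (the constant 71 among them).
Therefore f(x) > 0 throughout (2, 3), and f has no zero there.

No such root exists.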